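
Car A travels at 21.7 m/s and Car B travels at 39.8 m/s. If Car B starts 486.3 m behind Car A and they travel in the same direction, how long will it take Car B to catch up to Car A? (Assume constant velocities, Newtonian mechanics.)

Relative speed: v_rel = 39.8 - 21.7 = 18.1 m/s
Time to catch: t = d₀/v_rel = 486.3/18.1 = 26.87 s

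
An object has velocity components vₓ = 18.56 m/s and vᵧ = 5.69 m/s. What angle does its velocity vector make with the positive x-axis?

θ = arctan(vᵧ/vₓ) = arctan(5.69/18.56) = 17.04°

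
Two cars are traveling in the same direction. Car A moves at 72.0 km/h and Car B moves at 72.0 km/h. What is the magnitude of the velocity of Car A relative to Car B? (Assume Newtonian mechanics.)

v_rel = |v_A - v_B| = |72.0 - 72.0| = 0.0 km/h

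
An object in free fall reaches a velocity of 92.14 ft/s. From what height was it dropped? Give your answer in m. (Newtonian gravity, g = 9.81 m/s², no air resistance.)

v = 92.14 ft/s × 0.3048 = 28.0843 m/s
h = v² / (2g) = 28.0843² / (2 × 9.81) = 40.2 m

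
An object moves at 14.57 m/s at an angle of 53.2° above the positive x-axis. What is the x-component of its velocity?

vₓ = v cos(θ) = 14.57 × cos(53.2°) = 8.73 m/s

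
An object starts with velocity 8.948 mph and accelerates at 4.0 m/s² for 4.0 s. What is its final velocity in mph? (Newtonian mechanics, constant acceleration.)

v₀ = 8.948 mph × 0.44704 = 4.00011 m/s
v = v₀ + a × t = 4.00011 + 4.0 × 4.0 = 20.0001 m/s
v = 20.0001 m/s / 0.44704 = 44.74 mph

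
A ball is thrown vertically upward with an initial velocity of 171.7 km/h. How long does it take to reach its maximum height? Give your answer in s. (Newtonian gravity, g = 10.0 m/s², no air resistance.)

v₀ = 171.7 km/h × 0.2777777777777778 = 47.6944 m/s
t_up = v₀ / g = 47.6944 / 10.0 = 4.769 s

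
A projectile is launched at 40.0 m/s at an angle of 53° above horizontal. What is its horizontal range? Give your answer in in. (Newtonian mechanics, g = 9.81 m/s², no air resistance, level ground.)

R = v₀² × sin(2θ) / g = 40.0² × sin(2 × 53°) / 9.81 = 1600.0 × 0.961262 / 9.81 = 156.781 m
R = 156.781 m / 0.0254 = 6172 in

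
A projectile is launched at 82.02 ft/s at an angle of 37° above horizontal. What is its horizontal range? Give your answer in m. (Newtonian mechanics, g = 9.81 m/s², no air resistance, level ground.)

v₀ = 82.02 ft/s × 0.3048 = 24.9997 m/s
R = v₀² × sin(2θ) / g = 24.9997² × sin(2 × 37°) / 9.81 = 624.985 × 0.961262 / 9.81 = 61.24 m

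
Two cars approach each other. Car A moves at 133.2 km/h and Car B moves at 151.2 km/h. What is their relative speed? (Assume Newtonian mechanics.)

v_rel = v_A + v_B = 133.2 + 151.2 = 284.4 km/h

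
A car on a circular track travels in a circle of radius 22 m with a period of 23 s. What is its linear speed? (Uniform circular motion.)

v = 2πr/T = 2π×22/23 = 6.01 m/s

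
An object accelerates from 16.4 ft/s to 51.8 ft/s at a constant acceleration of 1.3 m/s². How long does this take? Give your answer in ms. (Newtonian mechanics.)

v₀ = 16.4 ft/s × 0.3048 = 4.99872 m/s
v = 51.8 ft/s × 0.3048 = 15.7886 m/s
t = (v - v₀) / a = (15.7886 - 4.99872) / 1.3 = 8.29991 s
t = 8.29991 s / 0.001 = 8300 ms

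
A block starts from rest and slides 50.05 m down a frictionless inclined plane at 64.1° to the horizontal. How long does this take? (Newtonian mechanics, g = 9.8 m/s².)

a = g sin(θ) = 9.8 × sin(64.1°) = 8.8157 m/s²
t = √(2d/a) = √(2 × 50.05 / 8.8157) = 3.37 s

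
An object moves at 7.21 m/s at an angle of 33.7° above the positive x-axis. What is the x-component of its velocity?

vₓ = v cos(θ) = 7.21 × cos(33.7°) = 6.0 m/s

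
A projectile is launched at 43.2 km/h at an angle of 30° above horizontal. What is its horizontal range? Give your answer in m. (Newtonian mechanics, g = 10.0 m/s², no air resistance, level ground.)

v₀ = 43.2 km/h × 0.2777777777777778 = 12.0 m/s
R = v₀² × sin(2θ) / g = 12.0² × sin(2 × 30°) / 10.0 = 144.0 × 0.866025 / 10.0 = 12.47 m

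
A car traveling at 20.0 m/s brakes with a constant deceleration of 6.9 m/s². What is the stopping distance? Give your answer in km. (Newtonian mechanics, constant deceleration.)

d = v₀² / (2a) = 20.0² / (2 × 6.9) = 400.0 / 13.8 = 28.9855 m
d = 28.9855 m / 1000.0 = 0.02899 km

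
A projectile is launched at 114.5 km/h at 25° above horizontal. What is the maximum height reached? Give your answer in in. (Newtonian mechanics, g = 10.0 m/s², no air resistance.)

v₀ = 114.5 km/h × 0.2777777777777778 = 31.8056 m/s
H = v₀² × sin²(θ) / (2g) = 31.8056² × sin(25°)² / (2 × 10.0) = 1011.6 × 0.178606 / 20.0 = 9.03389 m
H = 9.03389 m / 0.0254 = 355.7 in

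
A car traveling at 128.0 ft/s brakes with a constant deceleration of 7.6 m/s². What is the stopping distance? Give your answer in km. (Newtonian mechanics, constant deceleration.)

v₀ = 128.0 ft/s × 0.3048 = 39.0144 m/s
d = v₀² / (2a) = 39.0144² / (2 × 7.6) = 1522.12 / 15.2 = 100.139 m
d = 100.139 m / 1000.0 = 0.1001 km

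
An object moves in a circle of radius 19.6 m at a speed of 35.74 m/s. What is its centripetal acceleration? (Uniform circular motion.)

a_c = v²/r = 35.74²/19.6 = 1277.3476/19.6 = 65.17 m/s²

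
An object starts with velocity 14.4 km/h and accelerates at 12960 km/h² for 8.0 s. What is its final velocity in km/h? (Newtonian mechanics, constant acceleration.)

v₀ = 14.4 km/h × 0.2777777777777778 = 4.0 m/s
a = 12960 km/h² × 7.716049382716049e-05 = 1.0 m/s²
v = v₀ + a × t = 4.0 + 1.0 × 8.0 = 12.0 m/s
v = 12.0 m/s / 0.2777777777777778 = 43.2 km/h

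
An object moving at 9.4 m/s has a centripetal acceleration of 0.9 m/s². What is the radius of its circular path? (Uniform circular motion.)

r = v²/a_c = 9.4²/0.9 = 98.18 m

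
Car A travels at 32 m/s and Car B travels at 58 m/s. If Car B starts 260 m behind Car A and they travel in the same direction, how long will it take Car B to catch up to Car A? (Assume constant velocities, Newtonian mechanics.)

Relative speed: v_rel = 58 - 32 = 26 m/s
Time to catch: t = d₀/v_rel = 260/26 = 10.0 s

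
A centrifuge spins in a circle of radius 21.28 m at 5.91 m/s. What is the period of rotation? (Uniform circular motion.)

T = 2πr/v = 2π×21.28/5.91 = 22.62 s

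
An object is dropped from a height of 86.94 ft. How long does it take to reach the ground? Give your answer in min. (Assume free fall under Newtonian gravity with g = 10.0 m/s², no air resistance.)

h = 86.94 ft × 0.3048 = 26.4993 m
t = √(2h/g) = √(2 × 26.4993 / 10.0) = 2.30214 s
t = 2.30214 s / 60.0 = 0.03837 min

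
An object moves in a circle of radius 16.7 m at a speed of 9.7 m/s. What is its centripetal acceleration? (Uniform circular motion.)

a_c = v²/r = 9.7²/16.7 = 94.09/16.7 = 5.63 m/s²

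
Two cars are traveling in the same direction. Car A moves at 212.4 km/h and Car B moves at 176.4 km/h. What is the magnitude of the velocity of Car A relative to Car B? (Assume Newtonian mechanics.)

v_rel = |v_A - v_B| = |212.4 - 176.4| = 36.0 km/h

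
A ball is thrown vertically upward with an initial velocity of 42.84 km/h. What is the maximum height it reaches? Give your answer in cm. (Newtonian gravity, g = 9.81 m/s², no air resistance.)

v₀ = 42.84 km/h × 0.2777777777777778 = 11.9 m/s
h_max = v₀² / (2g) = 11.9² / (2 × 9.81) = 141.61 / 19.62 = 7.21764 m
h_max = 7.21764 m / 0.01 = 721.8 cm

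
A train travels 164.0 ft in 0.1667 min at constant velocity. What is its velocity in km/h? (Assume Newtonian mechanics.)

d = 164.0 ft × 0.3048 = 49.9872 m
t = 0.1667 min × 60.0 = 10.002 s
v = d / t = 49.9872 / 10.002 = 4.99772 m/s
v = 4.99772 m/s / 0.2777777777777778 = 17.99 km/h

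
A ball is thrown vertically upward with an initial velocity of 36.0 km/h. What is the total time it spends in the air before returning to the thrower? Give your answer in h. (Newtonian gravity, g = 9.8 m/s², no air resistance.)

v₀ = 36.0 km/h × 0.2777777777777778 = 10.0 m/s
t_total = 2 × v₀ / g = 2 × 10.0 / 9.8 = 2.04082 s
t_total = 2.04082 s / 3600.0 = 0.0005669 h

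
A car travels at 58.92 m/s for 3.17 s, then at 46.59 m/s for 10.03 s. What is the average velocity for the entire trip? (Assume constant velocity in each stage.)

d₁ = v₁t₁ = 58.92 × 3.17 = 186.7764 m
d₂ = v₂t₂ = 46.59 × 10.03 = 467.2977 m
d_total = 654.0741 m, t_total = 13.2 s
v_avg = d_total/t_total = 654.0741/13.2 = 49.55 m/s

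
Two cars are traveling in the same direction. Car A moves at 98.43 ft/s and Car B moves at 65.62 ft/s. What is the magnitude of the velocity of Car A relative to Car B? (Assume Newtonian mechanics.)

v_rel = |v_A - v_B| = |98.43 - 65.62| = 32.81 ft/s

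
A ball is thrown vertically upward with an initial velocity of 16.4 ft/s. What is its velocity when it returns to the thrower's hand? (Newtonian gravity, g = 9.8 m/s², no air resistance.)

By conservation of energy (no air resistance), the ball returns to the throw height with the same speed as launch, but directed downward.
|v_ground| = v₀ = 16.4 ft/s
v_ground = 16.4 ft/s (downward)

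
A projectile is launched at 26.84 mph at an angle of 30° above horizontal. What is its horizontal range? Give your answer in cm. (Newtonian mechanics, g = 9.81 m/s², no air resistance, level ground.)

v₀ = 26.84 mph × 0.44704 = 11.9986 m/s
R = v₀² × sin(2θ) / g = 11.9986² × sin(2 × 30°) / 9.81 = 143.966 × 0.866025 / 9.81 = 12.7093 m
R = 12.7093 m / 0.01 = 1271 cm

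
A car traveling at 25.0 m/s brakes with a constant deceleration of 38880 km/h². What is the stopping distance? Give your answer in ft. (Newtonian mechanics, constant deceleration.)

a = 38880 km/h² × 7.716049382716049e-05 = 3.0 m/s²
d = v₀² / (2a) = 25.0² / (2 × 3.0) = 625.0 / 6.0 = 104.167 m
d = 104.167 m / 0.3048 = 341.8 ft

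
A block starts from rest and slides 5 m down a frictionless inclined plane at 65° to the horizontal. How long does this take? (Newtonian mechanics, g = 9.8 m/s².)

a = g sin(θ) = 9.8 × sin(65°) = 8.8818 m/s²
t = √(2d/a) = √(2 × 5 / 8.8818) = 1.06 s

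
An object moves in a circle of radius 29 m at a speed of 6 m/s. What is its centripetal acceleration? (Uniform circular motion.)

a_c = v²/r = 6²/29 = 36/29 = 1.24 m/s²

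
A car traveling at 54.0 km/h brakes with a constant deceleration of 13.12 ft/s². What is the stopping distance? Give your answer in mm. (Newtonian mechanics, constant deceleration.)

v₀ = 54.0 km/h × 0.2777777777777778 = 15.0 m/s
a = 13.12 ft/s² × 0.3048 = 3.99898 m/s²
d = v₀² / (2a) = 15.0² / (2 × 3.99898) = 225.0 / 7.99796 = 28.1322 m
d = 28.1322 m / 0.001 = 28130 mm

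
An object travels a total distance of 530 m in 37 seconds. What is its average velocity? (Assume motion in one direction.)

v_avg = Δd / Δt = 530 / 37 = 14.32 m/s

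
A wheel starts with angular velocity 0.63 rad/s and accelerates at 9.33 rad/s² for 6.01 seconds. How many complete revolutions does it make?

θ = ω₀t + ½αt² = 0.63×6.01 + ½×9.33×6.01² = 172.2865665 rad
Total revolutions = θ/(2π) = 172.2865665/(2π) = 27.42
Complete revolutions = ⌊27.42⌋ = 27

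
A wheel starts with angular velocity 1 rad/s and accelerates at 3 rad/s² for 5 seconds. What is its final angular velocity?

ω = ω₀ + αt = 1 + 3 × 5 = 16 rad/s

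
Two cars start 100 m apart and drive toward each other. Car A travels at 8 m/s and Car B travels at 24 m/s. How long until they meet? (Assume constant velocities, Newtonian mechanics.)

Combined speed: v_combined = 8 + 24 = 32 m/s
Time to meet: t = d/v_combined = 100/32 = 3.12 s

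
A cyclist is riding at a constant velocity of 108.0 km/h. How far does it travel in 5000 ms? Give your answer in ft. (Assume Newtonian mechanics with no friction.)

v = 108.0 km/h × 0.2777777777777778 = 30.0 m/s
t = 5000 ms × 0.001 = 5.0 s
d = v × t = 30.0 × 5.0 = 150.0 m
d = 150.0 m / 0.3048 = 492.1 ft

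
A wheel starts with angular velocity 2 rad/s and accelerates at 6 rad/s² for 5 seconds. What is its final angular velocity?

ω = ω₀ + αt = 2 + 6 × 5 = 32 rad/s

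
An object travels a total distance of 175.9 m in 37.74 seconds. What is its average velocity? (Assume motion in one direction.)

v_avg = Δd / Δt = 175.9 / 37.74 = 4.66 m/s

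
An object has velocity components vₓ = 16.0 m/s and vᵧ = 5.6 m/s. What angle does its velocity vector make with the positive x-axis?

θ = arctan(vᵧ/vₓ) = arctan(5.6/16.0) = 19.29°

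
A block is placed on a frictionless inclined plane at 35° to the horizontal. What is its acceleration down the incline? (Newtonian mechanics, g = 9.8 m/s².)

a = g sin(θ) = 9.8 × sin(35°) = 9.8 × 0.5736 = 5.62 m/s²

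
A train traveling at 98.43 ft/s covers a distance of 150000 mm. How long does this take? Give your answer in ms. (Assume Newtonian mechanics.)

d = 150000 mm × 0.001 = 150.0 m
v = 98.43 ft/s × 0.3048 = 30.0015 m/s
t = d / v = 150.0 / 30.0015 = 4.99975 s
t = 4.99975 s / 0.001 = 5000 ms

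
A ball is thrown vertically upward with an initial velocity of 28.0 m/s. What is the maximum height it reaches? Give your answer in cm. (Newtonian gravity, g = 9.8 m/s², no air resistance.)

h_max = v₀² / (2g) = 28.0² / (2 × 9.8) = 784.0 / 19.6 = 40.0 m
h_max = 40.0 m / 0.01 = 4000 cm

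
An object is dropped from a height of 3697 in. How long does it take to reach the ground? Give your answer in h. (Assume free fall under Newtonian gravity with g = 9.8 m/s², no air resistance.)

h = 3697 in × 0.0254 = 93.9038 m
t = √(2h/g) = √(2 × 93.9038 / 9.8) = 4.37768 s
t = 4.37768 s / 3600.0 = 0.001216 h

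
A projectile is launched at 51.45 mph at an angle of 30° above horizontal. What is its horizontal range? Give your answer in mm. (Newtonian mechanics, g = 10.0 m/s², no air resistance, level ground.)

v₀ = 51.45 mph × 0.44704 = 23.0002 m/s
R = v₀² × sin(2θ) / g = 23.0002² × sin(2 × 30°) / 10.0 = 529.009 × 0.866025 / 10.0 = 45.8135 m
R = 45.8135 m / 0.001 = 45810 mm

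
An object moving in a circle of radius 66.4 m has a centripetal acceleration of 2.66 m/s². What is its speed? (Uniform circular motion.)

v = √(a_c × r) = √(2.66 × 66.4) = 13.29 m/s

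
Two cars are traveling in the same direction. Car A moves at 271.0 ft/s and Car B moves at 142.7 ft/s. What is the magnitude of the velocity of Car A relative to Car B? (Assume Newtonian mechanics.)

v_rel = |v_A - v_B| = |271.0 - 142.7| = 128.3 ft/s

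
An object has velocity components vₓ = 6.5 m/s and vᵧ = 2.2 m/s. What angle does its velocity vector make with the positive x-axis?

θ = arctan(vᵧ/vₓ) = arctan(2.2/6.5) = 18.7°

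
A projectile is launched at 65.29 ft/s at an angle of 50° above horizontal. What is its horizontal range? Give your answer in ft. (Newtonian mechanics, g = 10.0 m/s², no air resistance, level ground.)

v₀ = 65.29 ft/s × 0.3048 = 19.9004 m/s
R = v₀² × sin(2θ) / g = 19.9004² × sin(2 × 50°) / 10.0 = 396.026 × 0.984808 / 10.0 = 39.001 m
R = 39.001 m / 0.3048 = 128.0 ft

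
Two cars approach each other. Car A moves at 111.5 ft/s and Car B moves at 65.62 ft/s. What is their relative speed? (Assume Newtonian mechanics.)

v_rel = v_A + v_B = 111.5 + 65.62 = 177.12 ft/s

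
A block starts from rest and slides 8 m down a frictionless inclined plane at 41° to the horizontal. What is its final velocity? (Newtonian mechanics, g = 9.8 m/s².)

a = g sin(θ) = 9.8 × sin(41°) = 6.4294 m/s²
v = √(2ad) = √(2 × 6.4294 × 8) = 10.14 m/s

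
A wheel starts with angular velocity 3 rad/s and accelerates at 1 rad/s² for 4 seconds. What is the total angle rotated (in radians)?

θ = ω₀t + ½αt² = 3×4 + ½×1×4² = 20.0 rad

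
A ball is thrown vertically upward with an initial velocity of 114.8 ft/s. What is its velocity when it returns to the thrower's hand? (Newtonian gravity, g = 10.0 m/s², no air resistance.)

By conservation of energy (no air resistance), the ball returns to the throw height with the same speed as launch, but directed downward.
|v_ground| = v₀ = 114.8 ft/s
v_ground = 114.8 ft/s (downward)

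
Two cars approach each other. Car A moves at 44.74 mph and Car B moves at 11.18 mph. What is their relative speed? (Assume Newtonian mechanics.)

v_rel = v_A + v_B = 44.74 + 11.18 = 55.92 mph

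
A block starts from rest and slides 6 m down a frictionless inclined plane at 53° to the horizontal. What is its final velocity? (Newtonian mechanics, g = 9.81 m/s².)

a = g sin(θ) = 9.81 × sin(53°) = 7.8346 m/s²
v = √(2ad) = √(2 × 7.8346 × 6) = 9.7 m/s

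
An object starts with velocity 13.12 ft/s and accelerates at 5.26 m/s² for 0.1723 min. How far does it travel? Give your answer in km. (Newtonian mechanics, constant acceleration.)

v₀ = 13.12 ft/s × 0.3048 = 3.99898 m/s
t = 0.1723 min × 60.0 = 10.338 s
d = v₀ × t + ½ × a × t² = 3.99898 × 10.338 + 0.5 × 5.26 × 10.338² = 322.421 m
d = 322.421 m / 1000.0 = 0.3224 km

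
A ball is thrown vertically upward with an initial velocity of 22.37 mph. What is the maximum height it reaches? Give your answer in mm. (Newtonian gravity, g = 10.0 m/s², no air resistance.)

v₀ = 22.37 mph × 0.44704 = 10.0003 m/s
h_max = v₀² / (2g) = 10.0003² / (2 × 10.0) = 100.006 / 20.0 = 5.0003 m
h_max = 5.0003 m / 0.001 = 5000 mm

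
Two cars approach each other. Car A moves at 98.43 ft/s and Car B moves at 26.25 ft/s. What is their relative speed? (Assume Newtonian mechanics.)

v_rel = v_A + v_B = 98.43 + 26.25 = 124.68 ft/s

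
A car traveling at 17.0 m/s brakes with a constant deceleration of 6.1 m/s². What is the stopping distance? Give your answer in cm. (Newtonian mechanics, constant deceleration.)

d = v₀² / (2a) = 17.0² / (2 × 6.1) = 289.0 / 12.2 = 23.6885 m
d = 23.6885 m / 0.01 = 2369 cm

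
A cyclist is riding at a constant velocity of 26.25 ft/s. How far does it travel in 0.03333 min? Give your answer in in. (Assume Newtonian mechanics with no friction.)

v = 26.25 ft/s × 0.3048 = 8.001 m/s
t = 0.03333 min × 60.0 = 1.9998 s
d = v × t = 8.001 × 1.9998 = 16.0004 m
d = 16.0004 m / 0.0254 = 629.9 in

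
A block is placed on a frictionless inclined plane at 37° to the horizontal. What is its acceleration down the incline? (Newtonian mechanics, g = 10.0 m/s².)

a = g sin(θ) = 10.0 × sin(37°) = 10.0 × 0.6018 = 6.02 m/s²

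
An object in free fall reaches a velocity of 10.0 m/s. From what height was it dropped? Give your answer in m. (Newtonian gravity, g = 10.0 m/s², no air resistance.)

h = v² / (2g) = 10.0² / (2 × 10.0) = 5.0 m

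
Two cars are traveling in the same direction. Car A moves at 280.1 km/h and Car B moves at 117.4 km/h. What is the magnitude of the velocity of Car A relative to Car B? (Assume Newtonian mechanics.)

v_rel = |v_A - v_B| = |280.1 - 117.4| = 162.7 km/h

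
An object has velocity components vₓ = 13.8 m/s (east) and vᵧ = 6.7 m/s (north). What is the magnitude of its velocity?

|v| = √(vₓ² + vᵧ²) = √(13.8² + 6.7²) = √(235.33) = 15.34 m/s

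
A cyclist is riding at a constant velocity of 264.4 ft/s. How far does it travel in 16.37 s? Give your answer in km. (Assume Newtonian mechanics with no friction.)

v = 264.4 ft/s × 0.3048 = 80.5891 m/s
d = v × t = 80.5891 × 16.37 = 1319.24 m
d = 1319.24 m / 1000.0 = 1.319 km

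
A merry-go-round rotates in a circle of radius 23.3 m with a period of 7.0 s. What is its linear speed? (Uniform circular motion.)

v = 2πr/T = 2π×23.3/7.0 = 20.91 m/s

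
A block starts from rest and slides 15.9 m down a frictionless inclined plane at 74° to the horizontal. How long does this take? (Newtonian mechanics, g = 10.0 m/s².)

a = g sin(θ) = 10.0 × sin(74°) = 9.6126 m/s²
t = √(2d/a) = √(2 × 15.9 / 9.6126) = 1.82 s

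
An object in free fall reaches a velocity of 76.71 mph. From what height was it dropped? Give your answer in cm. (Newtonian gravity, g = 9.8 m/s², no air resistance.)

v = 76.71 mph × 0.44704 = 34.2924 m/s
h = v² / (2g) = 34.2924² / (2 × 9.8) = 59.9984 m
h = 59.9984 m / 0.01 = 6000 cm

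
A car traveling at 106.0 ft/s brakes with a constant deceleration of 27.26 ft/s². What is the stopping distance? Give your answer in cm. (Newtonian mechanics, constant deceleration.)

v₀ = 106.0 ft/s × 0.3048 = 32.3088 m/s
a = 27.26 ft/s² × 0.3048 = 8.30885 m/s²
d = v₀² / (2a) = 32.3088² / (2 × 8.30885) = 1043.86 / 16.6177 = 62.8162 m
d = 62.8162 m / 0.01 = 6282 cm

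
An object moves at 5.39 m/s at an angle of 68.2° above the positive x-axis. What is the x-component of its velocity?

vₓ = v cos(θ) = 5.39 × cos(68.2°) = 2.0 m/s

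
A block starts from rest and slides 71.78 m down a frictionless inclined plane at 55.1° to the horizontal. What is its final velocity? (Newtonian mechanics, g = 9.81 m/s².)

a = g sin(θ) = 9.81 × sin(55.1°) = 8.0457 m/s²
v = √(2ad) = √(2 × 8.0457 × 71.78) = 33.99 m/s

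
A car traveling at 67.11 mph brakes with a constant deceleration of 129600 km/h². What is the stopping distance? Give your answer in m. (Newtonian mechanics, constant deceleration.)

v₀ = 67.11 mph × 0.44704 = 30.0009 m/s
a = 129600 km/h² × 7.716049382716049e-05 = 10.0 m/s²
d = v₀² / (2a) = 30.0009² / (2 × 10.0) = 900.054 / 20.0 = 45.0 m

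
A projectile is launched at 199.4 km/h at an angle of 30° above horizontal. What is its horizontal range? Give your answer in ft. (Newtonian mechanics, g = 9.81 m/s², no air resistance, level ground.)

v₀ = 199.4 km/h × 0.2777777777777778 = 55.3889 m/s
R = v₀² × sin(2θ) / g = 55.3889² × sin(2 × 30°) / 9.81 = 3067.93 × 0.866025 / 9.81 = 270.836 m
R = 270.836 m / 0.3048 = 888.6 ft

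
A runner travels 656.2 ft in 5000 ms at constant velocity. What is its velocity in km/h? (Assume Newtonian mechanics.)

d = 656.2 ft × 0.3048 = 200.01 m
t = 5000 ms × 0.001 = 5.0 s
v = d / t = 200.01 / 5.0 = 40.002 m/s
v = 40.002 m/s / 0.2777777777777778 = 144.0 km/h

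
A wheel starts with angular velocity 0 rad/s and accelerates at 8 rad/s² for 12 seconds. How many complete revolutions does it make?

θ = ω₀t + ½αt² = 0×12 + ½×8×12² = 576.0 rad
Total revolutions = θ/(2π) = 576.0/(2π) = 91.67
Complete revolutions = ⌊91.67⌋ = 91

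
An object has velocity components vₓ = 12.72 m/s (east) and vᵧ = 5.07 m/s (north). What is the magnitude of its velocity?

|v| = √(vₓ² + vᵧ²) = √(12.72² + 5.07²) = √(187.5033) = 13.69 m/s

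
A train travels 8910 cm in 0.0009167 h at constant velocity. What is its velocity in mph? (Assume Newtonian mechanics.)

d = 8910 cm × 0.01 = 89.1 m
t = 0.0009167 h × 3600.0 = 3.30012 s
v = d / t = 89.1 / 3.30012 = 26.999 m/s
v = 26.999 m/s / 0.44704 = 60.4 mph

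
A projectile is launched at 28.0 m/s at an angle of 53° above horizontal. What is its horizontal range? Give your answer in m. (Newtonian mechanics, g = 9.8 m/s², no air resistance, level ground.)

R = v₀² × sin(2θ) / g = 28.0² × sin(2 × 53°) / 9.8 = 784.0 × 0.961262 / 9.8 = 76.9 m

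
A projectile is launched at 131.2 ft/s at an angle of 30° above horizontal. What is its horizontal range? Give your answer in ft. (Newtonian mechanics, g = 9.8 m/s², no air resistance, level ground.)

v₀ = 131.2 ft/s × 0.3048 = 39.9898 m/s
R = v₀² × sin(2θ) / g = 39.9898² × sin(2 × 30°) / 9.8 = 1599.18 × 0.866025 / 9.8 = 141.319 m
R = 141.319 m / 0.3048 = 463.6 ft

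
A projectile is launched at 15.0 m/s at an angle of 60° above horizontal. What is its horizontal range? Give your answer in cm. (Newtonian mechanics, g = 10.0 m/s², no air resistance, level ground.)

R = v₀² × sin(2θ) / g = 15.0² × sin(2 × 60°) / 10.0 = 225.0 × 0.866025 / 10.0 = 19.4856 m
R = 19.4856 m / 0.01 = 1949 cm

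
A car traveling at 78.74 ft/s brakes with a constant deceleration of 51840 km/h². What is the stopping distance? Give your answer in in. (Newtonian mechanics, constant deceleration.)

v₀ = 78.74 ft/s × 0.3048 = 24.0 m/s
a = 51840 km/h² × 7.716049382716049e-05 = 4.0 m/s²
d = v₀² / (2a) = 24.0² / (2 × 4.0) = 576.0 / 8.0 = 72.0 m
d = 72.0 m / 0.0254 = 2835 in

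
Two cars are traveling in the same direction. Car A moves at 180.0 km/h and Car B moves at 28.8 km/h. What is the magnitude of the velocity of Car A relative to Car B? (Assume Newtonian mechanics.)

v_rel = |v_A - v_B| = |180.0 - 28.8| = 151.2 km/h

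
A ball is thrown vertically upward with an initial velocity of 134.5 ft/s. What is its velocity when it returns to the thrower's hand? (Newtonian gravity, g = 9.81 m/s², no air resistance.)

By conservation of energy (no air resistance), the ball returns to the throw height with the same speed as launch, but directed downward.
|v_ground| = v₀ = 134.5 ft/s
v_ground = 134.5 ft/s (downward)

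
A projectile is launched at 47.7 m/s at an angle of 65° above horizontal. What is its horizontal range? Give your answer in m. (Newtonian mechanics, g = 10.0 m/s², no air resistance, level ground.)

R = v₀² × sin(2θ) / g = 47.7² × sin(2 × 65°) / 10.0 = 2275.29 × 0.766044 / 10.0 = 174.3 m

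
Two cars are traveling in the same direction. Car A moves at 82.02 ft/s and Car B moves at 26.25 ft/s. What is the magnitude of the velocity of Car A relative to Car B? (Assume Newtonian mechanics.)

v_rel = |v_A - v_B| = |82.02 - 26.25| = 55.77 ft/s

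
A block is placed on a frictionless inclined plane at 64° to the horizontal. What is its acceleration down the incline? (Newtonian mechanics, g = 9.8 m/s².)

a = g sin(θ) = 9.8 × sin(64°) = 9.8 × 0.8988 = 8.81 m/s²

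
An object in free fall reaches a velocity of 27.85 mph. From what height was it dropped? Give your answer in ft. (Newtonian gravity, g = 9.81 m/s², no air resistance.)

v = 27.85 mph × 0.44704 = 12.4501 m/s
h = v² / (2g) = 12.4501² / (2 × 9.81) = 7.90036 m
h = 7.90036 m / 0.3048 = 25.92 ft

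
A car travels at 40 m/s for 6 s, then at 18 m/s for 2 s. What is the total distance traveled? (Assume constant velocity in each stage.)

d₁ = v₁t₁ = 40 × 6 = 240 m
d₂ = v₂t₂ = 18 × 2 = 36 m
d_total = 240 + 36 = 276 m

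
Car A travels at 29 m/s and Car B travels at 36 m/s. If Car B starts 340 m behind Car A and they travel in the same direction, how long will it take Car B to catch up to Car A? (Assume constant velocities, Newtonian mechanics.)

Relative speed: v_rel = 36 - 29 = 7 m/s
Time to catch: t = d₀/v_rel = 340/7 = 48.57 s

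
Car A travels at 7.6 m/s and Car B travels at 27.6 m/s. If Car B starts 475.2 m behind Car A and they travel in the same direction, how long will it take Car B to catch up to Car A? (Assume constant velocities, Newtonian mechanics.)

Relative speed: v_rel = 27.6 - 7.6 = 20.0 m/s
Time to catch: t = d₀/v_rel = 475.2/20.0 = 23.76 s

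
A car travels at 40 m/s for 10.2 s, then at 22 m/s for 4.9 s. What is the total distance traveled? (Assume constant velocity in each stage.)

d₁ = v₁t₁ = 40 × 10.2 = 408.0 m
d₂ = v₂t₂ = 22 × 4.9 = 107.8 m
d_total = 408.0 + 107.8 = 515.8 m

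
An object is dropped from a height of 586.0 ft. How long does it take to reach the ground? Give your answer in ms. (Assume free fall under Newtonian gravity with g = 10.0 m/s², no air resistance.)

h = 586.0 ft × 0.3048 = 178.613 m
t = √(2h/g) = √(2 × 178.613 / 10.0) = 5.97684 s
t = 5.97684 s / 0.001 = 5977 ms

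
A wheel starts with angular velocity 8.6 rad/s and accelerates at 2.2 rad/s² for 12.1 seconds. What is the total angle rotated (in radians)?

θ = ω₀t + ½αt² = 8.6×12.1 + ½×2.2×12.1² = 265.11 rad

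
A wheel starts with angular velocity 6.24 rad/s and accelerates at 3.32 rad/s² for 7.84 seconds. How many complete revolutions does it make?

θ = ω₀t + ½αt² = 6.24×7.84 + ½×3.32×7.84² = 150.954496 rad
Total revolutions = θ/(2π) = 150.954496/(2π) = 24.03
Complete revolutions = ⌊24.03⌋ = 24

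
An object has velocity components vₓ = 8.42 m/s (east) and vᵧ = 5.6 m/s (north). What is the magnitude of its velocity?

|v| = √(vₓ² + vᵧ²) = √(8.42² + 5.6²) = √(102.2564) = 10.11 m/s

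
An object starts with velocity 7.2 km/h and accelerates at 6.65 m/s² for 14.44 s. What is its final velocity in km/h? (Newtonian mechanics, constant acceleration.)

v₀ = 7.2 km/h × 0.2777777777777778 = 2.0 m/s
v = v₀ + a × t = 2.0 + 6.65 × 14.44 = 98.026 m/s
v = 98.026 m/s / 0.2777777777777778 = 352.9 km/h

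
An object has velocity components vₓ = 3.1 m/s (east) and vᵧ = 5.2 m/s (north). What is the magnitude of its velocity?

|v| = √(vₓ² + vᵧ²) = √(3.1² + 5.2²) = √(36.65) = 6.05 m/s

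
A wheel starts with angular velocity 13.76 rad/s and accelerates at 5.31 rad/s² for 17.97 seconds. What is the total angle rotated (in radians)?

θ = ω₀t + ½αt² = 13.76×17.97 + ½×5.31×17.97² = 1104.62 rad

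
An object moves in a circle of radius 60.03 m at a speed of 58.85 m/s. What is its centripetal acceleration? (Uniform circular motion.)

a_c = v²/r = 58.85²/60.03 = 3463.3225/60.03 = 57.69 m/s²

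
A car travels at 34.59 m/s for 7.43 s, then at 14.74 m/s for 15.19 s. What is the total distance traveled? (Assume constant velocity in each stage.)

d₁ = v₁t₁ = 34.59 × 7.43 = 257.0037 m
d₂ = v₂t₂ = 14.74 × 15.19 = 223.9006 m
d_total = 257.0037 + 223.9006 = 480.9 m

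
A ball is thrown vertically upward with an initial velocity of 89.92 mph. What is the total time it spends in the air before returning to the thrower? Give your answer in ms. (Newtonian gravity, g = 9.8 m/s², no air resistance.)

v₀ = 89.92 mph × 0.44704 = 40.1978 m/s
t_total = 2 × v₀ / g = 2 × 40.1978 / 9.8 = 8.20363 s
t_total = 8.20363 s / 0.001 = 8204 ms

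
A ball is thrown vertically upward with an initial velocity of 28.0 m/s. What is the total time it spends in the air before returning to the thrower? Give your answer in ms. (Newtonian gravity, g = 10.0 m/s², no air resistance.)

t_total = 2 × v₀ / g = 2 × 28.0 / 10.0 = 5.6 s
t_total = 5.6 s / 0.001 = 5600 ms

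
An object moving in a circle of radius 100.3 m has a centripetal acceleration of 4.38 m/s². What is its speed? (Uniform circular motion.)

v = √(a_c × r) = √(4.38 × 100.3) = 20.96 m/s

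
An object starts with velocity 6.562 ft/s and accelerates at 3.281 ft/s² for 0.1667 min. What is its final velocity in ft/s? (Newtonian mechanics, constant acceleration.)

v₀ = 6.562 ft/s × 0.3048 = 2.0001 m/s
a = 3.281 ft/s² × 0.3048 = 1.00005 m/s²
t = 0.1667 min × 60.0 = 10.002 s
v = v₀ + a × t = 2.0001 + 1.00005 × 10.002 = 12.0026 m/s
v = 12.0026 m/s / 0.3048 = 39.38 ft/s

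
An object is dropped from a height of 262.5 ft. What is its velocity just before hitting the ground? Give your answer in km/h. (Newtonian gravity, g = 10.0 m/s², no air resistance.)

h = 262.5 ft × 0.3048 = 80.01 m
v = √(2gh) = √(2 × 10.0 × 80.01) = 40.0025 m/s
v = 40.0025 m/s / 0.2777777777777778 = 144.0 km/h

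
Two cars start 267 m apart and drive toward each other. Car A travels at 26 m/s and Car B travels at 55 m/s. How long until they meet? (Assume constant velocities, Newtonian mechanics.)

Combined speed: v_combined = 26 + 55 = 81 m/s
Time to meet: t = d/v_combined = 267/81 = 3.3 s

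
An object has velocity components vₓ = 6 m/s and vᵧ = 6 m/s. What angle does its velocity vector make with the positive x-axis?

θ = arctan(vᵧ/vₓ) = arctan(6/6) = 45.0°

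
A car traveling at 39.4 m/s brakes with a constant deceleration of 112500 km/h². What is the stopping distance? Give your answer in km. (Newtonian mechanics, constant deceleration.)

a = 112500 km/h² × 7.716049382716049e-05 = 8.68056 m/s²
d = v₀² / (2a) = 39.4² / (2 × 8.68056) = 1552.36 / 17.3611 = 89.416 m
d = 89.416 m / 1000.0 = 0.08942 km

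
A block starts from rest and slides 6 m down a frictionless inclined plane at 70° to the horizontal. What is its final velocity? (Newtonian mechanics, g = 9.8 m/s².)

a = g sin(θ) = 9.8 × sin(70°) = 9.209 m/s²
v = √(2ad) = √(2 × 9.209 × 6) = 10.51 m/s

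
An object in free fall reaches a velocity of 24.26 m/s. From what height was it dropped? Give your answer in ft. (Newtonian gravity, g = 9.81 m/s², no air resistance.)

h = v² / (2g) = 24.26² / (2 × 9.81) = 29.9973 m
h = 29.9973 m / 0.3048 = 98.42 ft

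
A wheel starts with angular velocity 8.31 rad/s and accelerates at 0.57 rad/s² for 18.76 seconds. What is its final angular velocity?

ω = ω₀ + αt = 8.31 + 0.57 × 18.76 = 19.0 rad/s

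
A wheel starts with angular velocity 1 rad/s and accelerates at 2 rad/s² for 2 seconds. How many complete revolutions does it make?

θ = ω₀t + ½αt² = 1×2 + ½×2×2² = 6.0 rad
Total revolutions = θ/(2π) = 6.0/(2π) = 0.95
Complete revolutions = ⌊0.95⌋ = 0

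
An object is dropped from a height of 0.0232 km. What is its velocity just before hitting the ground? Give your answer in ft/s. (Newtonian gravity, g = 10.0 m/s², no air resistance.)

h = 0.0232 km × 1000.0 = 23.2 m
v = √(2gh) = √(2 × 10.0 × 23.2) = 21.5407 m/s
v = 21.5407 m/s / 0.3048 = 70.67 ft/s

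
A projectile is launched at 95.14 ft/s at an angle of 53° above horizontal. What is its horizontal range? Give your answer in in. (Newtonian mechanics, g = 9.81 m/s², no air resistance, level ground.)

v₀ = 95.14 ft/s × 0.3048 = 28.9987 m/s
R = v₀² × sin(2θ) / g = 28.9987² × sin(2 × 53°) / 9.81 = 840.925 × 0.961262 / 9.81 = 82.4005 m
R = 82.4005 m / 0.0254 = 3244 in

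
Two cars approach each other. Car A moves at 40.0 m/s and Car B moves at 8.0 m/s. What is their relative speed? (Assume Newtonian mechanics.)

v_rel = v_A + v_B = 40.0 + 8.0 = 48.0 m/s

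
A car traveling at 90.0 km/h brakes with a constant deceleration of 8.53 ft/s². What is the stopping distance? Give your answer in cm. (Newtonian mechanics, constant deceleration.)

v₀ = 90.0 km/h × 0.2777777777777778 = 25.0 m/s
a = 8.53 ft/s² × 0.3048 = 2.59994 m/s²
d = v₀² / (2a) = 25.0² / (2 × 2.59994) = 625.0 / 5.19988 = 120.195 m
d = 120.195 m / 0.01 = 12020 cm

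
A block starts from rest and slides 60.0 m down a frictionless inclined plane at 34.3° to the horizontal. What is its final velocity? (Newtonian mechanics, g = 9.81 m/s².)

a = g sin(θ) = 9.81 × sin(34.3°) = 5.5282 m/s²
v = √(2ad) = √(2 × 5.5282 × 60.0) = 25.76 m/s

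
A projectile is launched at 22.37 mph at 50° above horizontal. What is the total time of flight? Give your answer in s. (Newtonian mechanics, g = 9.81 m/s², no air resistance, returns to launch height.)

v₀ = 22.37 mph × 0.44704 = 10.0003 m/s
T = 2 × v₀ × sin(θ) / g = 2 × 10.0003 × sin(50°) / 9.81 = 2 × 10.0003 × 0.766044 / 9.81 = 1.562 s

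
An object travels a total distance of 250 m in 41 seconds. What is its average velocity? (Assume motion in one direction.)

v_avg = Δd / Δt = 250 / 41 = 6.1 m/s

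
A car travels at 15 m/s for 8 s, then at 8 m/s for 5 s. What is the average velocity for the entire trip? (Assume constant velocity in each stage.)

d₁ = v₁t₁ = 15 × 8 = 120 m
d₂ = v₂t₂ = 8 × 5 = 40 m
d_total = 160 m, t_total = 13 s
v_avg = d_total/t_total = 160/13 = 12.31 m/s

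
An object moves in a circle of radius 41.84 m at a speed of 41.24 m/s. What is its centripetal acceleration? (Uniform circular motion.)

a_c = v²/r = 41.24²/41.84 = 1700.7376/41.84 = 40.65 m/s²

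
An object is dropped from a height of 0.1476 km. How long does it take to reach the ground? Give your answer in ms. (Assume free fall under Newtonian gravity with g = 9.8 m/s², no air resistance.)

h = 0.1476 km × 1000.0 = 147.6 m
t = √(2h/g) = √(2 × 147.6 / 9.8) = 5.48839 s
t = 5.48839 s / 0.001 = 5488 ms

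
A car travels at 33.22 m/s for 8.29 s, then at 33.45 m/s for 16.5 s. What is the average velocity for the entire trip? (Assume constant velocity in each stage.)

d₁ = v₁t₁ = 33.22 × 8.29 = 275.3938 m
d₂ = v₂t₂ = 33.45 × 16.5 = 551.925 m
d_total = 827.3188 m, t_total = 24.79 s
v_avg = d_total/t_total = 827.3188/24.79 = 33.37 m/s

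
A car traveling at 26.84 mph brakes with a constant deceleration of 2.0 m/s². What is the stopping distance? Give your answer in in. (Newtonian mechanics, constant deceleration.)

v₀ = 26.84 mph × 0.44704 = 11.9986 m/s
d = v₀² / (2a) = 11.9986² / (2 × 2.0) = 143.966 / 4.0 = 35.9915 m
d = 35.9915 m / 0.0254 = 1417 in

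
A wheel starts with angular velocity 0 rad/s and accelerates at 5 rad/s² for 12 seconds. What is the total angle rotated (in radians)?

θ = ω₀t + ½αt² = 0×12 + ½×5×12² = 360.0 rad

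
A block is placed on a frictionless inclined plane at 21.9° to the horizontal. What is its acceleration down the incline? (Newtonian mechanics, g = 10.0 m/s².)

a = g sin(θ) = 10.0 × sin(21.9°) = 10.0 × 0.373 = 3.73 m/s²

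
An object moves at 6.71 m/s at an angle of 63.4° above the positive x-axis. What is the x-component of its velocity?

vₓ = v cos(θ) = 6.71 × cos(63.4°) = 3.0 m/s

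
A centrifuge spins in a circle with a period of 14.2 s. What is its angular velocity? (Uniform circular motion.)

ω = 2π/T = 2π/14.2 = 0.4425 rad/s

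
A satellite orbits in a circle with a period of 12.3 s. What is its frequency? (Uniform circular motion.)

f = 1/T = 1/12.3 = 0.0813 Hz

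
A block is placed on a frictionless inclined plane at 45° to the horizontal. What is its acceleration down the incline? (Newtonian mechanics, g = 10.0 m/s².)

a = g sin(θ) = 10.0 × sin(45°) = 10.0 × 0.7071 = 7.07 m/s²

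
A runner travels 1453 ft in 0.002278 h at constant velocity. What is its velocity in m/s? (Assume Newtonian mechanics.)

d = 1453 ft × 0.3048 = 442.874 m
t = 0.002278 h × 3600.0 = 8.2008 s
v = d / t = 442.874 / 8.2008 = 54.0 m/s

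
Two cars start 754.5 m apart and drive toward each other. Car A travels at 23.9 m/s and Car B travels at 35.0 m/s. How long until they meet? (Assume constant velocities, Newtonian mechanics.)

Combined speed: v_combined = 23.9 + 35.0 = 58.9 m/s
Time to meet: t = d/v_combined = 754.5/58.9 = 12.81 s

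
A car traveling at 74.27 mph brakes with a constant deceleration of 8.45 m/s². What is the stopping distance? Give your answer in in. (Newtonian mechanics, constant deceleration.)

v₀ = 74.27 mph × 0.44704 = 33.2017 m/s
d = v₀² / (2a) = 33.2017² / (2 × 8.45) = 1102.35 / 16.9 = 65.2278 m
d = 65.2278 m / 0.0254 = 2568 in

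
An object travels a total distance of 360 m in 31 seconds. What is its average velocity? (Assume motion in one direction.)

v_avg = Δd / Δt = 360 / 31 = 11.61 m/s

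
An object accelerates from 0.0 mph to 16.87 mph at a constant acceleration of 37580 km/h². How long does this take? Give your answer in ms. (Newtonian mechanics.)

v₀ = 0.0 mph × 0.44704 = 0.0 m/s
v = 16.87 mph × 0.44704 = 7.54156 m/s
a = 37580 km/h² × 7.716049382716049e-05 = 2.89969 m/s²
t = (v - v₀) / a = (7.54156 - 0.0) / 2.89969 = 2.60082 s
t = 2.60082 s / 0.001 = 2601 ms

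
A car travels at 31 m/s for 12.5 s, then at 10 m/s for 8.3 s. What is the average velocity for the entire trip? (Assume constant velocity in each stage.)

d₁ = v₁t₁ = 31 × 12.5 = 387.5 m
d₂ = v₂t₂ = 10 × 8.3 = 83.0 m
d_total = 470.5 m, t_total = 20.8 s
v_avg = d_total/t_total = 470.5/20.8 = 22.62 m/s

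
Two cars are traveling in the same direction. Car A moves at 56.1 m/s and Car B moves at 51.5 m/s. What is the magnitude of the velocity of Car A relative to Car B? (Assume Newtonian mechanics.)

v_rel = |v_A - v_B| = |56.1 - 51.5| = 4.6 m/s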